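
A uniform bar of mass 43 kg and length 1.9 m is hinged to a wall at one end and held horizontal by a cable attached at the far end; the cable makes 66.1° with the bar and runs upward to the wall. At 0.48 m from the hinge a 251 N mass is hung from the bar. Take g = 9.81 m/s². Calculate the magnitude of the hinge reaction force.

Take torques about the hinge: T sin 66.1° · 1.9 = 43×9.81×0.95 + 251×0.48 = 521.22 N·m.
So T = 521.22 / (0.9143 × 1.9) = 300.05 N.
ΣF_x = 0: H_x = T cos 66.1° = 121.56 N.
ΣF_y = 0: H_y = (43×9.81 + 251) − T sin 66.1° = 672.83 − 274.33 = 398.5 N.
|H| = √(H_x² + H_y²) = √((121.56)² + (398.5)²) = 416.63 N.

|H| ≈ 417 N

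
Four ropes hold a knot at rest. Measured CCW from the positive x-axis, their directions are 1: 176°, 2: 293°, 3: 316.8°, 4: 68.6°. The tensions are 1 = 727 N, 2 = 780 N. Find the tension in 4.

T_4 ≈ 834 N

Resolve: ΣF_x = 727 cos 176° + 780 cos 293° + T_3 cos 316.8° + T_4 cos 68.6° = 0.
        ΣF_y = 727 sin 176° + 780 sin 293° + T_3 sin 316.8° + T_4 sin 68.6° = 0.
The known terms sum to (-420.5, -667.3) N, so 0.7290 T_3 + 0.3649 T_4 = 420.5 and -0.6845 T_3 + 0.9311 T_4 = 667.3.
Solving simultaneously: T_3 = 159.4 N, T_4 = 833.9 N.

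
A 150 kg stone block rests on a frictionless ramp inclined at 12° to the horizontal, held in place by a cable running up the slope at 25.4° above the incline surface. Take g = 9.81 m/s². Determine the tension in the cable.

Take axes along and perpendicular to the incline. Weight components: W sin 12° = 305.9 N down-slope, W cos 12° = 1439 N into the surface.
Along incline: T cos 25.4° = W sin 12° → T = 338.7 N.
Perpendicular: N = W cos 12° − T sin 25.4° = 1294 N.

T ≈ 339 N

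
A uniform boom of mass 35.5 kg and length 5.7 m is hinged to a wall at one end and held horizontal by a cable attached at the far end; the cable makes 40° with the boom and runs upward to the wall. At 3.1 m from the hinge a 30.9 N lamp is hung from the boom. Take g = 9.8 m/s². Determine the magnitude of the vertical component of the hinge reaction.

|H_y| ≈ 188 N

Take torques about the hinge: T sin 40° · 5.7 = 35.5×9.8×2.85 + 30.9×3.1 = 1087.3 N·m.
So T = 1087.3 / (0.6428 × 5.7) = 296.76 N.
ΣF_y = 0: H_y = (35.5×9.8 + 30.9) − T sin 40° = 378.8 − 190.76 = 188.04 N.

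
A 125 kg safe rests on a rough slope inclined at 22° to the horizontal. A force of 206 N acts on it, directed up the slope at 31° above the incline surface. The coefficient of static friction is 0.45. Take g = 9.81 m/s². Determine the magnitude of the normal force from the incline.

N ≈ 1030 N

Axes along / perpendicular to the incline. W sin 22° = 459.4 N down-slope; W cos 22° = 1137 N into the surface.
Perpendicular: N = W cos 22° − P sin 31° = 1137 − 106.1 = 1031 N.
Along incline: P cos 31° + f = W sin 22° (friction acts up-slope) → f = 459.4 − 176.6 = 282.8 N.
|f| = 282.8 N ≤ μN = 463.9 N, so the safe is indeed static.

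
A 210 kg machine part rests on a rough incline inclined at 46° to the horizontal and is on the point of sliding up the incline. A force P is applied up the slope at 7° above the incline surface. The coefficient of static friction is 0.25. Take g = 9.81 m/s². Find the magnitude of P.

P ≈ 1800 N

On the verge of sliding up the incline, friction equals μN and acts down the slope.
Perpendicular: N + P sin 7° = W cos 46° = 1431 N.
Along incline: P cos 7° = W sin 46° + μN  with W sin 46° = 1482 N.
Solving the pair for P and N: P = 1798 N, N = 1212 N (and f = μN = 303 N).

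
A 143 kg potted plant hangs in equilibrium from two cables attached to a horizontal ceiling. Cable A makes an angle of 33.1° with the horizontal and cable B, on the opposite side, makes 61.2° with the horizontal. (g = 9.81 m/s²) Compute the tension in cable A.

T_A ≈ 678 N

Weight W = 143 × 9.81 = 1403 N acts straight down.
Horizontal: T_A cos 33.1° = T_B cos 61.2°  →  T_B = 1.739 T_A.
Vertical: T_A sin 33.1° + T_B sin 61.2° = 1403.
Substituting the horizontal relation into the vertical equation gives 2.07 T_A = 1403, so T_A = 677.7 N.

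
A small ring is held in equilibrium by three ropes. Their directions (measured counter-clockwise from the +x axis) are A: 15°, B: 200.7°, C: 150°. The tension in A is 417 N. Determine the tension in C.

Resolve: ΣF_x = 417 cos 15° + T_B cos 200.7° + T_C cos 150° = 0.
        ΣF_y = 417 sin 15° + T_B sin 200.7° + T_C sin 150° = 0.
The known terms sum to (402.8, 107.9) N, so -0.9354 T_B − 0.8660 T_C = -402.8 and -0.3535 T_B + 0.5000 T_C = -107.9.
Solving simultaneously: T_B = 381 N, T_C = 53.52 N.

T_C ≈ 53.5 N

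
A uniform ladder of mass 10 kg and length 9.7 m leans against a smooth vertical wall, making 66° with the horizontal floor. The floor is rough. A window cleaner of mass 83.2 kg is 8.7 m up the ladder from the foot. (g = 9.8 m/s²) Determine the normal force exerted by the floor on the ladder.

ΣF_y = 0: N_floor = 10×9.8 + 83.2×9.8 = 913.36 N.

N_floor ≈ 913 N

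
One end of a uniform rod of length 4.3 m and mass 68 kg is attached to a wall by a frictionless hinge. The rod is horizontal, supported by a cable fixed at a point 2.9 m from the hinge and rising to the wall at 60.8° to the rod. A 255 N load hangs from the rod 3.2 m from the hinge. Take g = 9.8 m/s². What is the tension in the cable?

T ≈ 888 N

Take torques about the hinge: T sin 60.8° · 2.9 = 68×9.8×2.15 + 255×3.2 = 2248.8 N·m.
So T = 2248.8 / (0.8729 × 2.9) = 888.32 N.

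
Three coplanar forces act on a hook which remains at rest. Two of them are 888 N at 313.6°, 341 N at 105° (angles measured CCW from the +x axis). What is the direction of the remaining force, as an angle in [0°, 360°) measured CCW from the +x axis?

Sum the known components: ΣF_x = 524.1 N, ΣF_y = -313.7 N.
For equilibrium the remaining force must supply (−ΣF_x, −ΣF_y) = (-524.1, 313.7) N.
Magnitude = √((-524.1)² + (313.7)²) = 610.8 N; direction = atan2(313.7, -524.1) = 149.1°.

θ ≈ 149°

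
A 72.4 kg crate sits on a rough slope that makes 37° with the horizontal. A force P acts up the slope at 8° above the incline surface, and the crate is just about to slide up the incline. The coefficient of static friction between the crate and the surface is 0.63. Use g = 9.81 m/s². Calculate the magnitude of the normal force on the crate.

N ≈ 466 N

On the verge of sliding up the incline, friction equals μN and acts down the slope.
Perpendicular: N + P sin 8° = W cos 37° = 567.2 N.
Along incline: P cos 8° = W sin 37° + μN  with W sin 37° = 427.4 N.
Solving the pair for P and N: P = 728 N, N = 465.9 N (and f = μN = 293.5 N).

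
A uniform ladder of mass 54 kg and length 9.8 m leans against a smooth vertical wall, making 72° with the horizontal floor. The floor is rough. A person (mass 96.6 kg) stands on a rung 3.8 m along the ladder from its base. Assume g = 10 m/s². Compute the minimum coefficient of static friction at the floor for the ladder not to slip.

μ_min ≈ 0.139

ΣF_y = 0: N_floor = 54×10 + 96.6×10 = 1506 N.
Torques about the foot: N_wall · 9.8 sin 72° = 54×10×4.9 cos 72° + 96.6×10×3.8 cos 72° → N_wall = 209.43 N.
ΣF_x = 0: f_floor = N_wall = 209.43 N.
μ_min = f_floor / N_floor = 209.43 / 1506 = 0.1391.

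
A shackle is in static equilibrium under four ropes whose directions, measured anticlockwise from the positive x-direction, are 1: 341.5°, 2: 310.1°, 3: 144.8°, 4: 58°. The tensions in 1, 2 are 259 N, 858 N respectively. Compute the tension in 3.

T_3 ≈ 1070 N

Resolve: ΣF_x = 259 cos 341.5° + 858 cos 310.1° + T_3 cos 144.8° + T_4 cos 58° = 0.
        ΣF_y = 259 sin 341.5° + 858 sin 310.1° + T_3 sin 144.8° + T_4 sin 58° = 0.
The known terms sum to (798.3, -738.5) N, so -0.8171 T_3 + 0.5299 T_4 = -798.3 and 0.5764 T_3 + 0.8480 T_4 = 738.5.
Solving simultaneously: T_3 = 1070 N, T_4 = 143.5 N.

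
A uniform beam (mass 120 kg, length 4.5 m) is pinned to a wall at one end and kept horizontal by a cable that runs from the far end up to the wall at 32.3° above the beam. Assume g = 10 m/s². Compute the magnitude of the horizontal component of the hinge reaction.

Take torques about the hinge: T sin 32.3° · 4.5 = 120×10×2.25 = 2700 N·m.
So T = 2700 / (0.5344 × 4.5) = 1122.9 N.
ΣF_x = 0: H_x = T cos 32.3° = 949.11 N.

H_x ≈ 949 N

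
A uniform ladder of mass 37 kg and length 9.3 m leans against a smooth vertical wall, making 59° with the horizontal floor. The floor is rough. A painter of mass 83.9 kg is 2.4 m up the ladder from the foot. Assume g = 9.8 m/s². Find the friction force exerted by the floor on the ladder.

Torques about the foot: N_wall · 9.3 sin 59° = 37×9.8×4.65 cos 59° + 83.9×9.8×2.4 cos 59° → N_wall = 236.43 N.
ΣF_x = 0: f_floor = N_wall = 236.43 N.

f ≈ 236 N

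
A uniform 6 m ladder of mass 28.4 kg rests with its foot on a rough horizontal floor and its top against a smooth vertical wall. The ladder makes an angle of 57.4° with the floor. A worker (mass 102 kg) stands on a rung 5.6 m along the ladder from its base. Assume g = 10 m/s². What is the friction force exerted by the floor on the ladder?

f ≈ 700 N

Torques about the foot: N_wall · 6 sin 57.4° = 28.4×10×3 cos 57.4° + 102×10×5.6 cos 57.4° → N_wall = 699.64 N.
ΣF_x = 0: f_floor = N_wall = 699.64 N.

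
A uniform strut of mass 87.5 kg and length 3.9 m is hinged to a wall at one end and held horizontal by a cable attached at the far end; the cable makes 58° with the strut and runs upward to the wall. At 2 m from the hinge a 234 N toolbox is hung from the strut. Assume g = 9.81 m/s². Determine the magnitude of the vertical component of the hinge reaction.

|H_y| ≈ 543 N

Take torques about the hinge: T sin 58° · 3.9 = 87.5×9.81×1.95 + 234×2 = 2141.8 N·m.
So T = 2141.8 / (0.8480 × 3.9) = 647.59 N.
ΣF_y = 0: H_y = (87.5×9.81 + 234) − T sin 58° = 1092.4 − 549.19 = 543.19 N.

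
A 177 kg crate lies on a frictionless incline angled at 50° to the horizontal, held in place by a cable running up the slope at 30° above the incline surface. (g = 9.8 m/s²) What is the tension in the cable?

Take axes along and perpendicular to the incline. Weight components: W sin 50° = 1329 N down-slope, W cos 50° = 1115 N into the surface.
Along incline: T cos 30° = W sin 50° → T = 1534 N.
Perpendicular: N = W cos 50° − T sin 30° = 347.8 N.

T ≈ 1530 N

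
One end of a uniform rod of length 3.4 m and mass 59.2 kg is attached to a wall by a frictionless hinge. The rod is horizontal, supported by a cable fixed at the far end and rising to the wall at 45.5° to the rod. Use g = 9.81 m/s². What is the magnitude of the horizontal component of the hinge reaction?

H_x ≈ 285 N

Take torques about the hinge: T sin 45.5° · 3.4 = 59.2×9.81×1.7 = 987.28 N·m.
So T = 987.28 / (0.7133 × 3.4) = 407.12 N.
ΣF_x = 0: H_x = T cos 45.5° = 285.35 N.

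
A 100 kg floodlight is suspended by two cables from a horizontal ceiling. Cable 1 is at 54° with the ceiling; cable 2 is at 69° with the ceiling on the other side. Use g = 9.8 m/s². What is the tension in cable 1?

Weight W = 100 × 9.8 = 980 N acts straight down.
Horizontal: T_1 cos 54° = T_2 cos 69°  →  T_2 = 1.64 T_1.
Vertical: T_1 sin 54° + T_2 sin 69° = 980.
Substituting the horizontal relation into the vertical equation gives 2.34 T_1 = 980, so T_1 = 418.8 N.

T_1 ≈ 419 N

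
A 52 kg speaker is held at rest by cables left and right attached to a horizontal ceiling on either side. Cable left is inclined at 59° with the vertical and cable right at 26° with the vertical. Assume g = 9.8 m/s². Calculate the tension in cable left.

Angles from the horizontal: cable left is 90° − 59° = 31°, cable right is 90° − 26° = 64°.
Weight W = 52 × 9.8 = 509.6 N acts straight down.
Horizontal: T_left cos 31° = T_right cos 64°  →  T_right = 1.955 T_left.
Vertical: T_left sin 31° + T_right sin 64° = 509.6.
Substituting the horizontal relation into the vertical equation gives 2.272 T_left = 509.6, so T_left = 224.2 N.

T_left ≈ 224 N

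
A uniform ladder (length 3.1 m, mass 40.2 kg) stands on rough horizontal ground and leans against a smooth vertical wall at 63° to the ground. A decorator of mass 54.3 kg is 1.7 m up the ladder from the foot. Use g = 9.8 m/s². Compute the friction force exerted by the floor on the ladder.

Torques about the foot: N_wall · 3.1 sin 63° = 40.2×9.8×1.55 cos 63° + 54.3×9.8×1.7 cos 63° → N_wall = 249.06 N.
ΣF_x = 0: f_floor = N_wall = 249.06 N.

f ≈ 249 N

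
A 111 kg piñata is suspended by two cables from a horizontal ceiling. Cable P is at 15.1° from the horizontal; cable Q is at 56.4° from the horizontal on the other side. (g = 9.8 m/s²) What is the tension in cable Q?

T_Q ≈ 1110 N

Weight W = 111 × 9.8 = 1088 N acts straight down.
Horizontal: T_P cos 15.1° = T_Q cos 56.4°  →  T_P = 0.5732 T_Q.
Vertical: T_P sin 15.1° + T_Q sin 56.4° = 1088.
Substituting the horizontal relation into the vertical equation gives 0.9822 T_Q = 1088, so T_Q = 1107 N.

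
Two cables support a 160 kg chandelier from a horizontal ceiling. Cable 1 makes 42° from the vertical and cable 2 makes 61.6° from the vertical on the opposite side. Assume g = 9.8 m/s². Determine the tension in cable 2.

T_2 ≈ 1080 N

Angles from the horizontal: cable 1 is 90° − 42° = 48°, cable 2 is 90° − 61.6° = 28.4°.
Weight W = 160 × 9.8 = 1568 N acts straight down.
Horizontal: T_1 cos 48° = T_2 cos 28.4°  →  T_1 = 1.315 T_2.
Vertical: T_1 sin 48° + T_2 sin 28.4° = 1568.
Substituting the horizontal relation into the vertical equation gives 1.453 T_2 = 1568, so T_2 = 1079 N.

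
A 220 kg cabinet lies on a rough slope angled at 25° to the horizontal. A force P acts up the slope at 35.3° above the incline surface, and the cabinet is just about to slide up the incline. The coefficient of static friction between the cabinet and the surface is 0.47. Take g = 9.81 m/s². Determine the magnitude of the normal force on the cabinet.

N ≈ 983 N

On the verge of sliding up the incline, friction equals μN and acts down the slope.
Perpendicular: N + P sin 35.3° = W cos 25° = 1956 N.
Along incline: P cos 35.3° = W sin 25° + μN  with W sin 25° = 912.1 N.
Solving the pair for P and N: P = 1684 N, N = 983.1 N (and f = μN = 462 N).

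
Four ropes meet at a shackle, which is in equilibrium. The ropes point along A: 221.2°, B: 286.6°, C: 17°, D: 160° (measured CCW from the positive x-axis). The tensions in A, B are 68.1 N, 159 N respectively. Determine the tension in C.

T_C ≈ 311 N

Resolve: ΣF_x = 68.1 cos 221.2° + 159 cos 286.6° + T_C cos 17° + T_D cos 160° = 0.
        ΣF_y = 68.1 sin 221.2° + 159 sin 286.6° + T_C sin 17° + T_D sin 160° = 0.
The known terms sum to (-5.815, -197.2) N, so 0.9563 T_C − 0.9397 T_D = 5.815 and 0.2924 T_C + 0.3420 T_D = 197.2.
Solving simultaneously: T_C = 311.3 N, T_D = 310.6 N.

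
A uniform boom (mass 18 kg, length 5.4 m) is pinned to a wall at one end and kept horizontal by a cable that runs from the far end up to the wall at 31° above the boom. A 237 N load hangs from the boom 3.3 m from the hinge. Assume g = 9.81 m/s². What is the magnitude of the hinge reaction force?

|H| ≈ 428 N

Take torques about the hinge: T sin 31° · 5.4 = 18×9.81×2.7 + 237×3.3 = 1258.9 N·m.
So T = 1258.9 / (0.5150 × 5.4) = 452.63 N.
ΣF_x = 0: H_x = T cos 31° = 387.98 N.
ΣF_y = 0: H_y = (18×9.81 + 237) − T sin 31° = 413.58 − 233.12 = 180.46 N.
|H| = √(H_x² + H_y²) = √((387.98)² + (180.46)²) = 427.9 N.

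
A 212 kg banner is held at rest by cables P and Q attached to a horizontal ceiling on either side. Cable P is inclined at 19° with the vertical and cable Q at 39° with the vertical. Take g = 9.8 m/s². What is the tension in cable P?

Angles from the horizontal: cable P is 90° − 19° = 71°, cable Q is 90° − 39° = 51°.
Weight W = 212 × 9.8 = 2078 N acts straight down.
Horizontal: T_P cos 71° = T_Q cos 51°  →  T_Q = 0.5173 T_P.
Vertical: T_P sin 71° + T_Q sin 51° = 2078.
Substituting the horizontal relation into the vertical equation gives 1.348 T_P = 2078, so T_P = 1542 N.

T_P ≈ 1540 N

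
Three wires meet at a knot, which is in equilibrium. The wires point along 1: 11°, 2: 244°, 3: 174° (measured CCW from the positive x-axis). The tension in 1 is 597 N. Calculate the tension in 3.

Resolve: ΣF_x = 597 cos 11° + T_2 cos 244° + T_3 cos 174° = 0.
        ΣF_y = 597 sin 11° + T_2 sin 244° + T_3 sin 174° = 0.
The known terms sum to (586, 113.9) N, so -0.4384 T_2 − 0.9945 T_3 = -586 and -0.8988 T_2 + 0.1045 T_3 = -113.9.
Solving simultaneously: T_2 = 185.7 N, T_3 = 507.4 N.

T_3 ≈ 507 N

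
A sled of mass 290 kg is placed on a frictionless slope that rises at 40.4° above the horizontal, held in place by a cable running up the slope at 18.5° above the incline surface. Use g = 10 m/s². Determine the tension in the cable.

Take axes along and perpendicular to the incline. Weight components: W sin 40.4° = 1880 N down-slope, W cos 40.4° = 2208 N into the surface.
Along incline: T cos 18.5° = W sin 40.4° → T = 1982 N.
Perpendicular: N = W cos 40.4° − T sin 18.5° = 1580 N.

T ≈ 1980 N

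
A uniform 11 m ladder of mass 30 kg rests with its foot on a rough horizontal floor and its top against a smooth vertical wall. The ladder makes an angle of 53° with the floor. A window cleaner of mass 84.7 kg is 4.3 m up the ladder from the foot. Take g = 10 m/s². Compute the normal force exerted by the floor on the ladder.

N_floor ≈ 1150 N

ΣF_y = 0: N_floor = 30×10 + 84.7×10 = 1147 N.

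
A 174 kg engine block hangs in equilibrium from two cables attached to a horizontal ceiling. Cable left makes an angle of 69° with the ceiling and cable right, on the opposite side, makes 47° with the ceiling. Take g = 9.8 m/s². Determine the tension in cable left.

Weight W = 174 × 9.8 = 1705 N acts straight down.
Horizontal: T_left cos 69° = T_right cos 47°  →  T_right = 0.5255 T_left.
Vertical: T_left sin 69° + T_right sin 47° = 1705.
Substituting the horizontal relation into the vertical equation gives 1.318 T_left = 1705, so T_left = 1294 N.

T_left ≈ 1290 N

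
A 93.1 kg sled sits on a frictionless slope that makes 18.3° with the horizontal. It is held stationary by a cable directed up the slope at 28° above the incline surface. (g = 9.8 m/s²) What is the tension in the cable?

T ≈ 324 N

Take axes along and perpendicular to the incline. Weight components: W sin 18.3° = 286.5 N down-slope, W cos 18.3° = 866.2 N into the surface.
Along incline: T cos 28° = W sin 18.3° → T = 324.5 N.
Perpendicular: N = W cos 18.3° − T sin 28° = 713.9 N.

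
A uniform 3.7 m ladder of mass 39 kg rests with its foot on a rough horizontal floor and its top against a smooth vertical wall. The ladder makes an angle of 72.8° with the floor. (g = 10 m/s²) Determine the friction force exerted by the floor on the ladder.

f ≈ 60.4 N

Torques about the foot: N_wall · 3.7 sin 72.8° = 39×10×1.85 cos 72.8° → N_wall = 60.363 N.
ΣF_x = 0: f_floor = N_wall = 60.363 N.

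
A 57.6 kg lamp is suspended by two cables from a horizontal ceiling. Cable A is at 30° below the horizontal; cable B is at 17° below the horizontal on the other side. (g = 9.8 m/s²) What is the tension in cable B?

Weight W = 57.6 × 9.8 = 564.5 N acts straight down.
Horizontal: T_A cos 30° = T_B cos 17°  →  T_A = 1.104 T_B.
Vertical: T_A sin 30° + T_B sin 17° = 564.5.
Substituting the horizontal relation into the vertical equation gives 0.8445 T_B = 564.5, so T_B = 668.4 N.

T_B ≈ 668 N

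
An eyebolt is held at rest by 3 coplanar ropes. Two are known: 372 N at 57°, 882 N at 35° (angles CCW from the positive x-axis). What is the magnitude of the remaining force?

Sum the known components: ΣF_x = 925.1 N, ΣF_y = 817.9 N.
For equilibrium the remaining force must supply (−ΣF_x, −ΣF_y) = (-925.1, -817.9) N.
Magnitude = √((-925.1)² + (-817.9)²) = 1235 N; direction = atan2(-817.9, -925.1) = 221.5°.

F ≈ 1230 N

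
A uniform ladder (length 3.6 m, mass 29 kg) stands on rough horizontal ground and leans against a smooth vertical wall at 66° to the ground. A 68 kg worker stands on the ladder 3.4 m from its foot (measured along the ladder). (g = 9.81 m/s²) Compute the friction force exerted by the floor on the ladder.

Torques about the foot: N_wall · 3.6 sin 66° = 29×9.81×1.8 cos 66° + 68×9.81×3.4 cos 66° → N_wall = 343.83 N.
ΣF_x = 0: f_floor = N_wall = 343.83 N.

f ≈ 344 N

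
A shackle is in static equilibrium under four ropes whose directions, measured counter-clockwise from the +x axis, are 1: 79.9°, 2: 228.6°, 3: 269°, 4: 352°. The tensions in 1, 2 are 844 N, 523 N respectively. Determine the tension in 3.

T_3 ≈ 410 N

Resolve: ΣF_x = 844 cos 79.9° + 523 cos 228.6° + T_3 cos 269° + T_4 cos 352° = 0.
        ΣF_y = 844 sin 79.9° + 523 sin 228.6° + T_3 sin 269° + T_4 sin 352° = 0.
The known terms sum to (-197.9, 438.6) N, so -0.0175 T_3 + 0.9903 T_4 = 197.9 and -0.9998 T_3 − 0.1392 T_4 = -438.6.
Solving simultaneously: T_3 = 409.9 N, T_4 = 207 N.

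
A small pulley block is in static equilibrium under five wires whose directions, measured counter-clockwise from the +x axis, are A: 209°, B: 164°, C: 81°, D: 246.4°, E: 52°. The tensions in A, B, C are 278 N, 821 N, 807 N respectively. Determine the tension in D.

Resolve: ΣF_x = 278 cos 209° + 821 cos 164° + 807 cos 81° + T_D cos 246.4° + T_E cos 52° = 0.
        ΣF_y = 278 sin 209° + 821 sin 164° + 807 sin 81° + T_D sin 246.4° + T_E sin 52° = 0.
The known terms sum to (-906.1, 888.6) N, so -0.4003 T_D + 0.6157 T_E = 906.1 and -0.9164 T_D + 0.7880 T_E = -888.6.
Solving simultaneously: T_D = 5071 N, T_E = 4769 N.

T_D ≈ 5070 N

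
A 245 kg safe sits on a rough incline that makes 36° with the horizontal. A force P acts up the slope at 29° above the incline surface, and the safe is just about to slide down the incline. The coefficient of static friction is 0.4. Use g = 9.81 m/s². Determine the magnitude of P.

P ≈ 933 N

On the verge of sliding down the incline, friction equals μN and acts up the slope.
Perpendicular: N + P sin 29° = W cos 36° = 1944 N.
Along incline: P cos 29° + μN = W sin 36° with W sin 36° = 1413 N.
Solving the pair for P and N: P = 932.8 N, N = 1492 N (and f = μN = 596.9 N).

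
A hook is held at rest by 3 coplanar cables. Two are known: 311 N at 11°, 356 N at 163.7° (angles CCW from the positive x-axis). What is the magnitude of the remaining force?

F ≈ 163 N

Sum the known components: ΣF_x = -36.4 N, ΣF_y = 159.3 N.
For equilibrium the remaining force must supply (−ΣF_x, −ΣF_y) = (36.4, -159.3) N.
Magnitude = √((36.4)² + (-159.3)²) = 163.4 N; direction = atan2(-159.3, 36.4) = 282.9°.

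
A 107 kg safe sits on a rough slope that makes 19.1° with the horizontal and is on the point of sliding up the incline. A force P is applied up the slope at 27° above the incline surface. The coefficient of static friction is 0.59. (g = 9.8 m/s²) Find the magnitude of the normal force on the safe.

On the verge of sliding up the incline, friction equals μN and acts down the slope.
Perpendicular: N + P sin 27° = W cos 19.1° = 990.9 N.
Along incline: P cos 27° = W sin 19.1° + μN  with W sin 19.1° = 343.1 N.
Solving the pair for P and N: P = 800.6 N, N = 627.4 N (and f = μN = 370.2 N).

N ≈ 627 N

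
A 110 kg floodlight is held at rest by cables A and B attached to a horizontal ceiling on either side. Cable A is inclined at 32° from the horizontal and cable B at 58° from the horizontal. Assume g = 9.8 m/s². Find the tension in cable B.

T_B ≈ 914 N

Weight W = 110 × 9.8 = 1078 N acts straight down.
Horizontal: T_A cos 32° = T_B cos 58°  →  T_A = 0.6249 T_B.
Vertical: T_A sin 32° + T_B sin 58° = 1078.
Substituting the horizontal relation into the vertical equation gives 1.179 T_B = 1078, so T_B = 914.2 N.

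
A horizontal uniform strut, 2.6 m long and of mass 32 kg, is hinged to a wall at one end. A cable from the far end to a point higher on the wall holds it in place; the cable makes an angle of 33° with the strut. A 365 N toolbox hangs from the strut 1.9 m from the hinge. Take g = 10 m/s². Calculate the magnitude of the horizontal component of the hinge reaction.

H_x ≈ 657 N

Take torques about the hinge: T sin 33° · 2.6 = 32×10×1.3 + 365×1.9 = 1109.5 N·m.
So T = 1109.5 / (0.5446 × 2.6) = 783.51 N.
ΣF_x = 0: H_x = T cos 33° = 657.11 N.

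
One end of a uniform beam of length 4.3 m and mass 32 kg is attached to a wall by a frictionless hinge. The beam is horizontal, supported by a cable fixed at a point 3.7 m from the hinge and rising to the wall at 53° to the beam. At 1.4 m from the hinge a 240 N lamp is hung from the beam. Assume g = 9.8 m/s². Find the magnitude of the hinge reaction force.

|H| ≈ 348 N

Take torques about the hinge: T sin 53° · 3.7 = 32×9.8×2.15 + 240×1.4 = 1010.2 N·m.
So T = 1010.2 / (0.7986 × 3.7) = 341.88 N.
ΣF_x = 0: H_x = T cos 53° = 205.75 N.
ΣF_y = 0: H_y = (32×9.8 + 240) − T sin 53° = 553.6 − 273.04 = 280.56 N.
|H| = √(H_x² + H_y²) = √((205.75)² + (280.56)²) = 347.92 N.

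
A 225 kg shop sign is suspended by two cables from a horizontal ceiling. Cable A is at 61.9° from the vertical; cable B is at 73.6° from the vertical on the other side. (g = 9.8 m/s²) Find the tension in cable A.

Angles from the horizontal: cable A is 90° − 61.9° = 28.1°, cable B is 90° − 73.6° = 16.4°.
Weight W = 225 × 9.8 = 2205 N acts straight down.
Horizontal: T_A cos 28.1° = T_B cos 16.4°  →  T_B = 0.9195 T_A.
Vertical: T_A sin 28.1° + T_B sin 16.4° = 2205.
Substituting the horizontal relation into the vertical equation gives 0.7306 T_A = 2205, so T_A = 3018 N.

T_A ≈ 3020 N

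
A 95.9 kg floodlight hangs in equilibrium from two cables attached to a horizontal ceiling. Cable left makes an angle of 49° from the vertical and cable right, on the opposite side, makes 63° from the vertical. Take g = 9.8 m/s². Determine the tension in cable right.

Angles from the horizontal: cable left is 90° − 49° = 41°, cable right is 90° − 63° = 27°.
Weight W = 95.9 × 9.8 = 939.8 N acts straight down.
Horizontal: T_left cos 41° = T_right cos 27°  →  T_left = 1.181 T_right.
Vertical: T_left sin 41° + T_right sin 27° = 939.8.
Substituting the horizontal relation into the vertical equation gives 1.229 T_right = 939.8, so T_right = 765 N.

T_right ≈ 765 N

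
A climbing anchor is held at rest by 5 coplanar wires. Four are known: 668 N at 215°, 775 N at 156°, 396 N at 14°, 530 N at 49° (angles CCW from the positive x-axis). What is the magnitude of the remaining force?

F ≈ 676 N

Sum the known components: ΣF_x = -523.2 N, ΣF_y = 427.9 N.
For equilibrium the remaining force must supply (−ΣF_x, −ΣF_y) = (523.2, -427.9) N.
Magnitude = √((523.2)² + (-427.9)²) = 675.9 N; direction = atan2(-427.9, 523.2) = 320.7°.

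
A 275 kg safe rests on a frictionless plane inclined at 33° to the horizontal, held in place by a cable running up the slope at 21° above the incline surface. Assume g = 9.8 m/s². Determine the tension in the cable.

Take axes along and perpendicular to the incline. Weight components: W sin 33° = 1468 N down-slope, W cos 33° = 2260 N into the surface.
Along incline: T cos 21° = W sin 33° → T = 1572 N.
Perpendicular: N = W cos 33° − T sin 21° = 1697 N.

T ≈ 1570 N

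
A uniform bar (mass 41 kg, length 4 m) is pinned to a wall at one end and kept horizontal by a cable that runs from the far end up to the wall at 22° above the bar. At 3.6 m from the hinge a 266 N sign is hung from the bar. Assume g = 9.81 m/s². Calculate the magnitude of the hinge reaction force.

Take torques about the hinge: T sin 22° · 4 = 41×9.81×2 + 266×3.6 = 1762 N·m.
So T = 1762 / (0.3746 × 4) = 1175.9 N.
ΣF_x = 0: H_x = T cos 22° = 1090.3 N.
ΣF_y = 0: H_y = (41×9.81 + 266) − T sin 22° = 668.21 − 440.5 = 227.71 N.
|H| = √(H_x² + H_y²) = √((1090.3)² + (227.71)²) = 1113.8 N.

|H| ≈ 1110 N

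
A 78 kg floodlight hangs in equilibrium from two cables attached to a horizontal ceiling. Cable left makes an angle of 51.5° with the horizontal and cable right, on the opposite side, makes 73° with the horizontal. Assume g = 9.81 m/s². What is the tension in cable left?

Weight W = 78 × 9.81 = 765.2 N acts straight down.
Horizontal: T_left cos 51.5° = T_right cos 73°  →  T_right = 2.129 T_left.
Vertical: T_left sin 51.5° + T_right sin 73° = 765.2.
Substituting the horizontal relation into the vertical equation gives 2.819 T_left = 765.2, so T_left = 271.5 N.

T_left ≈ 271 N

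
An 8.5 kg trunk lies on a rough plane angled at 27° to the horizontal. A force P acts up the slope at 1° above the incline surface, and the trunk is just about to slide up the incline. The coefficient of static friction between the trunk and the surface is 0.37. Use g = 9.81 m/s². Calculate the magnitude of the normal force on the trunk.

N ≈ 73.2 N

On the verge of sliding up the incline, friction equals μN and acts down the slope.
Perpendicular: N + P sin 1° = W cos 27° = 74.3 N.
Along incline: P cos 1° = W sin 27° + μN  with W sin 27° = 37.86 N.
Solving the pair for P and N: P = 64.94 N, N = 73.16 N (and f = μN = 27.07 N).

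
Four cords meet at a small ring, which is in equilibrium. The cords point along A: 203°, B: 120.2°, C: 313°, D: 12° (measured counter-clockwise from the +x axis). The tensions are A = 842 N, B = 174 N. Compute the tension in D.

Resolve: ΣF_x = 842 cos 203° + 174 cos 120.2° + T_C cos 313° + T_D cos 12° = 0.
        ΣF_y = 842 sin 203° + 174 sin 120.2° + T_C sin 313° + T_D sin 12° = 0.
The known terms sum to (-862.6, -178.6) N, so 0.6820 T_C + 0.9781 T_D = 862.6 and -0.7314 T_C + 0.2079 T_D = 178.6.
Solving simultaneously: T_C = 5.406 N, T_D = 878.1 N.

T_D ≈ 878 N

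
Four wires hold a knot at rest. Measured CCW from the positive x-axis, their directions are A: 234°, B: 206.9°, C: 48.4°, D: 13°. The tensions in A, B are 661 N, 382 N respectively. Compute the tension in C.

T_C ≈ 907 N

Resolve: ΣF_x = 661 cos 234° + 382 cos 206.9° + T_C cos 48.4° + T_D cos 13° = 0.
        ΣF_y = 661 sin 234° + 382 sin 206.9° + T_C sin 48.4° + T_D sin 13° = 0.
The known terms sum to (-729.2, -707.6) N, so 0.6639 T_C + 0.9744 T_D = 729.2 and 0.7478 T_C + 0.2250 T_D = 707.6.
Solving simultaneously: T_C = 907 N, T_D = 130.3 N.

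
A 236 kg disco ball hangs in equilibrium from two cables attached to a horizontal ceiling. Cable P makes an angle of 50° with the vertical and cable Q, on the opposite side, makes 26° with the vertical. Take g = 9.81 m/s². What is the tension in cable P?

T_P ≈ 1050 N

Angles from the horizontal: cable P is 90° − 50° = 40°, cable Q is 90° − 26° = 64°.
Weight W = 236 × 9.81 = 2315 N acts straight down.
Horizontal: T_P cos 40° = T_Q cos 64°  →  T_Q = 1.747 T_P.
Vertical: T_P sin 40° + T_Q sin 64° = 2315.
Substituting the horizontal relation into the vertical equation gives 2.213 T_P = 2315, so T_P = 1046 N.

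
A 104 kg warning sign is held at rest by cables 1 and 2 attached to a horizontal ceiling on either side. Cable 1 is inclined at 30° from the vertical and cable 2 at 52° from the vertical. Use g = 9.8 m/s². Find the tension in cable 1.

T_1 ≈ 811 N

Angles from the horizontal: cable 1 is 90° − 30° = 60°, cable 2 is 90° − 52° = 38°.
Weight W = 104 × 9.8 = 1019 N acts straight down.
Horizontal: T_1 cos 60° = T_2 cos 38°  →  T_2 = 0.6345 T_1.
Vertical: T_1 sin 60° + T_2 sin 38° = 1019.
Substituting the horizontal relation into the vertical equation gives 1.257 T_1 = 1019, so T_1 = 811 N.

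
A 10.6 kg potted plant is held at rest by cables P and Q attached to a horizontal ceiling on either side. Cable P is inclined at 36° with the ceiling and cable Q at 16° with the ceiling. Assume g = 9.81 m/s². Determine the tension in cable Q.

Weight W = 10.6 × 9.81 = 104 N acts straight down.
Horizontal: T_P cos 36° = T_Q cos 16°  →  T_P = 1.188 T_Q.
Vertical: T_P sin 36° + T_Q sin 16° = 104.
Substituting the horizontal relation into the vertical equation gives 0.974 T_Q = 104, so T_Q = 106.8 N.

T_Q ≈ 107 N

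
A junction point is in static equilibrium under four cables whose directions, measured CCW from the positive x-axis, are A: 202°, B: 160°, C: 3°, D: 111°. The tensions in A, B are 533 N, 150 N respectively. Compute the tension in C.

T_C ≈ 679 N

Resolve: ΣF_x = 533 cos 202° + 150 cos 160° + T_C cos 3° + T_D cos 111° = 0.
        ΣF_y = 533 sin 202° + 150 sin 160° + T_C sin 3° + T_D sin 111° = 0.
The known terms sum to (-635.1, -148.4) N, so 0.9986 T_C − 0.3584 T_D = 635.1 and 0.0523 T_C + 0.9336 T_D = 148.4.
Solving simultaneously: T_C = 679.4 N, T_D = 120.8 N.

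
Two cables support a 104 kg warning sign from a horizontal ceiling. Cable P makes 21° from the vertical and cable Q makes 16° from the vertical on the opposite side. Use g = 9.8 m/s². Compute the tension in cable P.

T_P ≈ 467 N

Angles from the horizontal: cable P is 90° − 21° = 69°, cable Q is 90° − 16° = 74°.
Weight W = 104 × 9.8 = 1019 N acts straight down.
Horizontal: T_P cos 69° = T_Q cos 74°  →  T_Q = 1.3 T_P.
Vertical: T_P sin 69° + T_Q sin 74° = 1019.
Substituting the horizontal relation into the vertical equation gives 2.183 T_P = 1019, so T_P = 466.8 N.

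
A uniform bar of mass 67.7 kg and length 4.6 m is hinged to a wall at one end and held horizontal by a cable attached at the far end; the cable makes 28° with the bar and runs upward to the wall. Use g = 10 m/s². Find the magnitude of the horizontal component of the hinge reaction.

H_x ≈ 637 N

Take torques about the hinge: T sin 28° · 4.6 = 67.7×10×2.3 = 1557.1 N·m.
So T = 1557.1 / (0.4695 × 4.6) = 721.02 N.
ΣF_x = 0: H_x = T cos 28° = 636.63 N.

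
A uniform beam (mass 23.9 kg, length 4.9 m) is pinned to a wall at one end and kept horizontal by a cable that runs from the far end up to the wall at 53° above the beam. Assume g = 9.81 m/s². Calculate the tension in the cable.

T ≈ 147 N

Take torques about the hinge: T sin 53° · 4.9 = 23.9×9.81×2.45 = 574.42 N·m.
So T = 574.42 / (0.7986 × 4.9) = 146.79 N.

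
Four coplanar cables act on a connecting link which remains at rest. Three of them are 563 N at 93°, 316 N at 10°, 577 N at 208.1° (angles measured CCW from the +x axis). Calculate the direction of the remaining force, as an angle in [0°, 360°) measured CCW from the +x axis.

Sum the known components: ΣF_x = -227.3 N, ΣF_y = 345.3 N.
For equilibrium the remaining force must supply (−ΣF_x, −ΣF_y) = (227.3, -345.3) N.
Magnitude = √((227.3)² + (-345.3)²) = 413.4 N; direction = atan2(-345.3, 227.3) = 303.3°.

θ ≈ 303°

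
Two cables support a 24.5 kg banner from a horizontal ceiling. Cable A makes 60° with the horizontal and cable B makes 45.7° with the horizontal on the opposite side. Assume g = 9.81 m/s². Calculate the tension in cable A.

Weight W = 24.5 × 9.81 = 240.3 N acts straight down.
Horizontal: T_A cos 60° = T_B cos 45.7°  →  T_B = 0.7159 T_A.
Vertical: T_A sin 60° + T_B sin 45.7° = 240.3.
Substituting the horizontal relation into the vertical equation gives 1.378 T_A = 240.3, so T_A = 174.4 N.

T_A ≈ 174 N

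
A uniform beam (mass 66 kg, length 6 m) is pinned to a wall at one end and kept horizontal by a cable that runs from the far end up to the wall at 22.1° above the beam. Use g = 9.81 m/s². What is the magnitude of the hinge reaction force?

Take torques about the hinge: T sin 22.1° · 6 = 66×9.81×3 = 1942.4 N·m.
So T = 1942.4 / (0.3762 × 6) = 860.47 N.
ΣF_x = 0: H_x = T cos 22.1° = 797.25 N.
ΣF_y = 0: H_y = (66×9.81) − T sin 22.1° = 647.46 − 323.73 = 323.73 N.
|H| = √(H_x² + H_y²) = √((797.25)² + (323.73)²) = 860.47 N.

|H| ≈ 860 N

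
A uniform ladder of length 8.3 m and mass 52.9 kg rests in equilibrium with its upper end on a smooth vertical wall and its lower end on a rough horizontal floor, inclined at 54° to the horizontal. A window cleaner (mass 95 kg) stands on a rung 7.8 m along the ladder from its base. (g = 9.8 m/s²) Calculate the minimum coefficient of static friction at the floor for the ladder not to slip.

ΣF_y = 0: N_floor = 52.9×9.8 + 95×9.8 = 1449.4 N.
Torques about the foot: N_wall · 8.3 sin 54° = 52.9×9.8×4.15 cos 54° + 95×9.8×7.8 cos 54° → N_wall = 823.99 N.
ΣF_x = 0: f_floor = N_wall = 823.99 N.
μ_min = f_floor / N_floor = 823.99 / 1449.4 = 0.5685.

μ_min ≈ 0.568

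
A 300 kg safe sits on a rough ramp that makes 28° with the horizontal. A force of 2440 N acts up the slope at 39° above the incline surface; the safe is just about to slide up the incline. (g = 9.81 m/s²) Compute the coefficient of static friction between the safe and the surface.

μ ≈ 0.484

On the verge of sliding up the incline, friction is at its maximum μN and acts down the slope.
Perpendicular to incline: N = W cos 28° − P sin 39° = 2599 − 1536 = 1063 N.
Along incline: P cos 39° − μN = W sin 28° → μ = −(W sin 28° − P cos 39°) / N = 0.4841.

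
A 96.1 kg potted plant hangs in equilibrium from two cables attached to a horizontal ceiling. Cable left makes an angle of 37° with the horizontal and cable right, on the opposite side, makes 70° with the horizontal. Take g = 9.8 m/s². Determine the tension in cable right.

Weight W = 96.1 × 9.8 = 941.8 N acts straight down.
Horizontal: T_left cos 37° = T_right cos 70°  →  T_left = 0.4283 T_right.
Vertical: T_left sin 37° + T_right sin 70° = 941.8.
Substituting the horizontal relation into the vertical equation gives 1.197 T_right = 941.8, so T_right = 786.5 N.

T_right ≈ 787 N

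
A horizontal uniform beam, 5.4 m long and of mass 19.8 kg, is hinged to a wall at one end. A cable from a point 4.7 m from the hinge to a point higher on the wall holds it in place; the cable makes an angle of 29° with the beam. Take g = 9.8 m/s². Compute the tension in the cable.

T ≈ 230 N

Take torques about the hinge: T sin 29° · 4.7 = 19.8×9.8×2.7 = 523.91 N·m.
So T = 523.91 / (0.4848 × 4.7) = 229.92 N.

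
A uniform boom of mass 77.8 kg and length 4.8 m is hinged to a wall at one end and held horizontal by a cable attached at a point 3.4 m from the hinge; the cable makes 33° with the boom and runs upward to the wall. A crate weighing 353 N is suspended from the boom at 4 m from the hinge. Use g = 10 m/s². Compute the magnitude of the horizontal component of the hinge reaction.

Take torques about the hinge: T sin 33° · 3.4 = 77.8×10×2.4 + 353×4 = 3279.2 N·m.
So T = 3279.2 / (0.5446 × 3.4) = 1770.8 N.
ΣF_x = 0: H_x = T cos 33° = 1485.2 N.

H_x ≈ 1490 N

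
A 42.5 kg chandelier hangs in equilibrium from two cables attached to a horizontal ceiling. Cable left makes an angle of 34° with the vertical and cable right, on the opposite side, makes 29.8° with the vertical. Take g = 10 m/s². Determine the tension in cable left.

Angles from the horizontal: cable left is 90° − 34° = 56°, cable right is 90° − 29.8° = 60.2°.
Weight W = 42.5 × 10 = 425 N acts straight down.
Horizontal: T_left cos 56° = T_right cos 60.2°  →  T_right = 1.125 T_left.
Vertical: T_left sin 56° + T_right sin 60.2° = 425.
Substituting the horizontal relation into the vertical equation gives 1.805 T_left = 425, so T_left = 235.4 N.

T_left ≈ 235 N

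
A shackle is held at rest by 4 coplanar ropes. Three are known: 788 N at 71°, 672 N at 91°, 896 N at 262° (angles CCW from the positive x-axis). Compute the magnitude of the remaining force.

Sum the known components: ΣF_x = 120.1 N, ΣF_y = 529.7 N.
For equilibrium the remaining force must supply (−ΣF_x, −ΣF_y) = (-120.1, -529.7) N.
Magnitude = √((-120.1)² + (-529.7)²) = 543.1 N; direction = atan2(-529.7, -120.1) = 257.2°.

F ≈ 543 N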